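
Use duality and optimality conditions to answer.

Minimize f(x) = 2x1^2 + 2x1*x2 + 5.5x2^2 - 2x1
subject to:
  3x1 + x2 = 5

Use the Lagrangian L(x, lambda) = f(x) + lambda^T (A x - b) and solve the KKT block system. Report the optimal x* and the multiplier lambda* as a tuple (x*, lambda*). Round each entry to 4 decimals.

Form the Lagrangian:
  L(x, lambda) = (1/2) x^T Q x + c^T x + lambda^T (A x - b)
Stationarity (grad_x L = 0): Q x + c + A^T lambda = 0.
Primal feasibility: A x = b.

This gives the KKT block system:
  [ Q   A^T ] [ x     ]   [-c ]
  [ A    0  ] [ lambda ] = [ b ]

Solving the linear system:
  x*      = (1.7253, -0.1758)
  lambda* = (-1.5165)
  f(x*)   = 2.0659

x* = (1.7253, -0.1758), lambda* = (-1.5165)


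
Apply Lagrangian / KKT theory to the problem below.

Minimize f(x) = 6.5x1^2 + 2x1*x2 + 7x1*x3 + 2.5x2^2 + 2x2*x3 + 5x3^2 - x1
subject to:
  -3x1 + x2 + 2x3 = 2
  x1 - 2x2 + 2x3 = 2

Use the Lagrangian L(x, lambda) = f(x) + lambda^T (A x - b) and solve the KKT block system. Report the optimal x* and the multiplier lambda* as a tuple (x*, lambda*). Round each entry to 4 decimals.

Form the Lagrangian:
  L(x, lambda) = (1/2) x^T Q x + c^T x + lambda^T (A x - b)
Stationarity (grad_x L = 0): Q x + c + A^T lambda = 0.
Primal feasibility: A x = b.

This gives the KKT block system:
  [ Q   A^T ] [ x     ]   [-c ]
  [ A    0  ] [ lambda ] = [ b ]

Solving the linear system:
  x*      = (-0.3381, -0.4508, 0.7182)
  lambda* = (-0.8066, -1.1503)
  f(x*)   = 2.126

x* = (-0.3381, -0.4508, 0.7182), lambda* = (-0.8066, -1.1503)


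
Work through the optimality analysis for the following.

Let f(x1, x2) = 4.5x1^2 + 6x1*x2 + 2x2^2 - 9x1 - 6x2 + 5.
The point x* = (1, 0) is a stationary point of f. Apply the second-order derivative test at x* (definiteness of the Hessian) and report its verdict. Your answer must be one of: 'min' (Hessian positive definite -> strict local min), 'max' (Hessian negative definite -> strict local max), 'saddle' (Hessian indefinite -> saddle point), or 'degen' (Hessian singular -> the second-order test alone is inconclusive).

Compute the Hessian H = grad^2 f:
  H = [[9, 6], [6, 4]]
Verify stationarity: grad f(x*) = H x* + g = (0, 0).
Eigenvalues of H: 0, 13.
H has a zero eigenvalue (singular; positive semidefinite but not definite), so H is neither positive definite, negative definite, nor indefinite. The second-order test alone is inconclusive -> degen.
(Indeed, f is constant along the null direction of H through x*, so x* is not a strict local extremum.)

degen


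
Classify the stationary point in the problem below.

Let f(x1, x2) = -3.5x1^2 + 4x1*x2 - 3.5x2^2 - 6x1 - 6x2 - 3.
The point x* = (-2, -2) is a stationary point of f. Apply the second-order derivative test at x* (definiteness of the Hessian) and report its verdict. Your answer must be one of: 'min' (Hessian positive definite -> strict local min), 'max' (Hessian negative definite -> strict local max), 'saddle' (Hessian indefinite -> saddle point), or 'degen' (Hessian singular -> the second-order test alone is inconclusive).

Compute the Hessian H = grad^2 f:
  H = [[-7, 4], [4, -7]]
Verify stationarity: grad f(x*) = H x* + g = (0, 0).
Eigenvalues of H: -11, -3.
Both eigenvalues < 0, so H is negative definite -> x* is a strict local max.

max


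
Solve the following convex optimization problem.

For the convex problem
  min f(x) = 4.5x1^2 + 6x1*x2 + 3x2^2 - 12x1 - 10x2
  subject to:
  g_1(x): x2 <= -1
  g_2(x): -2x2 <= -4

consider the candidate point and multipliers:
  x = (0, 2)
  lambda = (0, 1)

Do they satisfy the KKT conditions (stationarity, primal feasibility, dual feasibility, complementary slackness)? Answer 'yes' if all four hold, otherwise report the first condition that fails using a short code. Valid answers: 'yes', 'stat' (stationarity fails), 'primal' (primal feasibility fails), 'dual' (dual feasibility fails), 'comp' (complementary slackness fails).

Gradient of f: grad f(x) = Q x + c = (0, 2)
Constraint values g_i(x) = a_i^T x - b_i:
  g_1((0, 2)) = 3
  g_2((0, 2)) = 0
Stationarity residual: grad f(x) + sum_i lambda_i a_i = (0, 0)
  -> stationarity OK
Primal feasibility (all g_i <= 0): FAILS
Dual feasibility (all lambda_i >= 0): OK
Complementary slackness (lambda_i * g_i(x) = 0 for all i): OK

Verdict: the first failing condition is primal_feasibility -> primal.

primal


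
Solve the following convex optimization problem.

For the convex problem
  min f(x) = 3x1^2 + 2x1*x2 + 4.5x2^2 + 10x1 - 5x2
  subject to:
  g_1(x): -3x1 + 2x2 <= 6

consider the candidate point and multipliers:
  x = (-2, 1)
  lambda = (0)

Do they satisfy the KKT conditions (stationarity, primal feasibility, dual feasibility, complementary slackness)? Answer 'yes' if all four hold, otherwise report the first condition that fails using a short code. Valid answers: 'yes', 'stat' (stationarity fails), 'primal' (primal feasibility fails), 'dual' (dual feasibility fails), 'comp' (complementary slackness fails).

Gradient of f: grad f(x) = Q x + c = (0, 0)
Constraint values g_i(x) = a_i^T x - b_i:
  g_1((-2, 1)) = 2
Stationarity residual: grad f(x) + sum_i lambda_i a_i = (0, 0)
  -> stationarity OK
Primal feasibility (all g_i <= 0): FAILS
Dual feasibility (all lambda_i >= 0): OK
Complementary slackness (lambda_i * g_i(x) = 0 for all i): OK

Verdict: the first failing condition is primal_feasibility -> primal.

primal


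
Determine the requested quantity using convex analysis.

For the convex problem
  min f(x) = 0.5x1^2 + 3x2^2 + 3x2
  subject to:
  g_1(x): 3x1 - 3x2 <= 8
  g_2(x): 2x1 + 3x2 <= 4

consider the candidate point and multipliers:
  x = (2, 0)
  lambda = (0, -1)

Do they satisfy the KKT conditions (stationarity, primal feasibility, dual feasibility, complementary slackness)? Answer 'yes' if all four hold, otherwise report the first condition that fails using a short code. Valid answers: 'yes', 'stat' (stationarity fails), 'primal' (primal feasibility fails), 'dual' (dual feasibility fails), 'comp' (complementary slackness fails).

Gradient of f: grad f(x) = Q x + c = (2, 3)
Constraint values g_i(x) = a_i^T x - b_i:
  g_1((2, 0)) = -2
  g_2((2, 0)) = 0
Stationarity residual: grad f(x) + sum_i lambda_i a_i = (0, 0)
  -> stationarity OK
Primal feasibility (all g_i <= 0): OK
Dual feasibility (all lambda_i >= 0): FAILS
Complementary slackness (lambda_i * g_i(x) = 0 for all i): OK

Verdict: the first failing condition is dual_feasibility -> dual.

dual


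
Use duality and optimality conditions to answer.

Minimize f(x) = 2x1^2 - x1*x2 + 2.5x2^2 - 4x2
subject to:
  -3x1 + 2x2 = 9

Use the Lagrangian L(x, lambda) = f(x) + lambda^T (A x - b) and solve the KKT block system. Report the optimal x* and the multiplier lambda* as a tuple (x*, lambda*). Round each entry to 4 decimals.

Form the Lagrangian:
  L(x, lambda) = (1/2) x^T Q x + c^T x + lambda^T (A x - b)
Stationarity (grad_x L = 0): Q x + c + A^T lambda = 0.
Primal feasibility: A x = b.

This gives the KKT block system:
  [ Q   A^T ] [ x     ]   [-c ]
  [ A    0  ] [ lambda ] = [ b ]

Solving the linear system:
  x*      = (-1.898, 1.6531)
  lambda* = (-3.0816)
  f(x*)   = 10.5612

x* = (-1.898, 1.6531), lambda* = (-3.0816)


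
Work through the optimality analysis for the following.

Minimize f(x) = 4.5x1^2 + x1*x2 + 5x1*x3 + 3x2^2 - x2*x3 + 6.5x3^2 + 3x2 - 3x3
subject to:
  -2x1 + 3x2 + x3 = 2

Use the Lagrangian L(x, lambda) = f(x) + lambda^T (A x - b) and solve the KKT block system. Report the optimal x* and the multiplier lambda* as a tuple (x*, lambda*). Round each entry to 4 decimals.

Form the Lagrangian:
  L(x, lambda) = (1/2) x^T Q x + c^T x + lambda^T (A x - b)
Stationarity (grad_x L = 0): Q x + c + A^T lambda = 0.
Primal feasibility: A x = b.

This gives the KKT block system:
  [ Q   A^T ] [ x     ]   [-c ]
  [ A    0  ] [ lambda ] = [ b ]

Solving the linear system:
  x*      = (-0.5158, 0.1513, 0.5146)
  lambda* = (-0.9591)
  f(x*)   = 0.4141

x* = (-0.5158, 0.1513, 0.5146), lambda* = (-0.9591)


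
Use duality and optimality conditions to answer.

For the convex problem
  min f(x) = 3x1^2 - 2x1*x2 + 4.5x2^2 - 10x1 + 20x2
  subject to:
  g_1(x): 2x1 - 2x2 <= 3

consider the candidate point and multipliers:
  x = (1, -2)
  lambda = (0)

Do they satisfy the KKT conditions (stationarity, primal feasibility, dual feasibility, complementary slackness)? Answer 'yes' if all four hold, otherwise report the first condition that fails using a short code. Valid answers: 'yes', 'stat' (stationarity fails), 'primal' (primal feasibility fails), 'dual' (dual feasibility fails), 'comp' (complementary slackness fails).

Gradient of f: grad f(x) = Q x + c = (0, 0)
Constraint values g_i(x) = a_i^T x - b_i:
  g_1((1, -2)) = 3
Stationarity residual: grad f(x) + sum_i lambda_i a_i = (0, 0)
  -> stationarity OK
Primal feasibility (all g_i <= 0): FAILS
Dual feasibility (all lambda_i >= 0): OK
Complementary slackness (lambda_i * g_i(x) = 0 for all i): OK

Verdict: the first failing condition is primal_feasibility -> primal.

primal


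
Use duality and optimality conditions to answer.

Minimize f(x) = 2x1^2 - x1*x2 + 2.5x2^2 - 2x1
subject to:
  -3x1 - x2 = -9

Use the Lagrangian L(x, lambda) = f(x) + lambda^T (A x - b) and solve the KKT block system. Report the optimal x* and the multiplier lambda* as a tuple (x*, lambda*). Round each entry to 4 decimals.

Form the Lagrangian:
  L(x, lambda) = (1/2) x^T Q x + c^T x + lambda^T (A x - b)
Stationarity (grad_x L = 0): Q x + c + A^T lambda = 0.
Primal feasibility: A x = b.

This gives the KKT block system:
  [ Q   A^T ] [ x     ]   [-c ]
  [ A    0  ] [ lambda ] = [ b ]

Solving the linear system:
  x*      = (2.6545, 1.0364)
  lambda* = (2.5273)
  f(x*)   = 8.7182

x* = (2.6545, 1.0364), lambda* = (2.5273)


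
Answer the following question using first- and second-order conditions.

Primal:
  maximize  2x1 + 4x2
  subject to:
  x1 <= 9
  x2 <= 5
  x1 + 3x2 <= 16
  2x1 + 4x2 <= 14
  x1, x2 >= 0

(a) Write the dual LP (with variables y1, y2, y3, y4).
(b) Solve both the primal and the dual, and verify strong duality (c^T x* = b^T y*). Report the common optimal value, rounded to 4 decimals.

The standard primal-dual pair for 'max c^T x s.t. A x <= b, x >= 0' is:
  Dual:  min b^T y  s.t.  A^T y >= c,  y >= 0.

So the dual LP is:
  minimize  9y1 + 5y2 + 16y3 + 14y4
  subject to:
    y1 + y3 + 2y4 >= 2
    y2 + 3y3 + 4y4 >= 4
    y1, y2, y3, y4 >= 0

Solving the primal: x* = (7, 0).
  primal value c^T x* = 14.
Solving the dual: y* = (0, 0, 0, 1).
  dual value b^T y* = 14.
Strong duality: c^T x* = b^T y*. Confirmed.

14


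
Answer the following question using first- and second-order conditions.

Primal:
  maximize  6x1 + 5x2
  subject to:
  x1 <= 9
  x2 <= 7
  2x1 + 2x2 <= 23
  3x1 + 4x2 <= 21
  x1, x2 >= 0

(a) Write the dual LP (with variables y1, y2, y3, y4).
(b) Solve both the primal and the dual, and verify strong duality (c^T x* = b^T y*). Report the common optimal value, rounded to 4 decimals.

The standard primal-dual pair for 'max c^T x s.t. A x <= b, x >= 0' is:
  Dual:  min b^T y  s.t.  A^T y >= c,  y >= 0.

So the dual LP is:
  minimize  9y1 + 7y2 + 23y3 + 21y4
  subject to:
    y1 + 2y3 + 3y4 >= 6
    y2 + 2y3 + 4y4 >= 5
    y1, y2, y3, y4 >= 0

Solving the primal: x* = (7, 0).
  primal value c^T x* = 42.
Solving the dual: y* = (0, 0, 0, 2).
  dual value b^T y* = 42.
Strong duality: c^T x* = b^T y*. Confirmed.

42


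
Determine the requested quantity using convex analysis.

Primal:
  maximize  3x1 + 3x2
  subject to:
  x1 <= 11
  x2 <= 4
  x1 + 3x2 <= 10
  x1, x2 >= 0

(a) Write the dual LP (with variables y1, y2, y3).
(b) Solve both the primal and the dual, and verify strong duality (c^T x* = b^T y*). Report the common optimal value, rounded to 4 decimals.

The standard primal-dual pair for 'max c^T x s.t. A x <= b, x >= 0' is:
  Dual:  min b^T y  s.t.  A^T y >= c,  y >= 0.

So the dual LP is:
  minimize  11y1 + 4y2 + 10y3
  subject to:
    y1 + y3 >= 3
    y2 + 3y3 >= 3
    y1, y2, y3 >= 0

Solving the primal: x* = (10, 0).
  primal value c^T x* = 30.
Solving the dual: y* = (0, 0, 3).
  dual value b^T y* = 30.
Strong duality: c^T x* = b^T y*. Confirmed.

30


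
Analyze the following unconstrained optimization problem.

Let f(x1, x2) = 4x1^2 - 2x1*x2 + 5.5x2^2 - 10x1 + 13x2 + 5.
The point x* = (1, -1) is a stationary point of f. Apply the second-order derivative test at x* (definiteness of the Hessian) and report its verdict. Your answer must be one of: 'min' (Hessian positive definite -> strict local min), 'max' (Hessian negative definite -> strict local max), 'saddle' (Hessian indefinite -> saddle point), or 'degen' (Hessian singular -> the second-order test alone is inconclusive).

Compute the Hessian H = grad^2 f:
  H = [[8, -2], [-2, 11]]
Verify stationarity: grad f(x*) = H x* + g = (0, 0).
Eigenvalues of H: 7, 12.
Both eigenvalues > 0, so H is positive definite -> x* is a strict local min.

min


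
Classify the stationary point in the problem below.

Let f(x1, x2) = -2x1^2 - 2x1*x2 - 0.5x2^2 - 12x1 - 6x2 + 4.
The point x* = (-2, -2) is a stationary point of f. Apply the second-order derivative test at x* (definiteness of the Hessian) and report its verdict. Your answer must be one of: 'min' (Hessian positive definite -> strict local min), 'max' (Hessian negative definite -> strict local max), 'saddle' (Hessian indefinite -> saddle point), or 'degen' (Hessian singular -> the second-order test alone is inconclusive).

Compute the Hessian H = grad^2 f:
  H = [[-4, -2], [-2, -1]]
Verify stationarity: grad f(x*) = H x* + g = (0, 0).
Eigenvalues of H: -5, 0.
H has a zero eigenvalue (singular; negative semidefinite but not definite), so H is neither positive definite, negative definite, nor indefinite. The second-order test alone is inconclusive -> degen.
(Indeed, f is constant along the null direction of H through x*, so x* is not a strict local extremum.)

degen


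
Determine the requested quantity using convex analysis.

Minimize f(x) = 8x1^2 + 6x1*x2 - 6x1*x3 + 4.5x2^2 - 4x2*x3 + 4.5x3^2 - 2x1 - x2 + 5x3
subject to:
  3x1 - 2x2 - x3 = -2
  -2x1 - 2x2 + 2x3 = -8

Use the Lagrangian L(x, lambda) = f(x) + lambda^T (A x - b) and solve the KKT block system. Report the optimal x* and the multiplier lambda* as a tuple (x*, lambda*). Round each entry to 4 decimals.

Form the Lagrangian:
  L(x, lambda) = (1/2) x^T Q x + c^T x + lambda^T (A x - b)
Stationarity (grad_x L = 0): Q x + c + A^T lambda = 0.
Primal feasibility: A x = b.

This gives the KKT block system:
  [ Q   A^T ] [ x     ]   [-c ]
  [ A    0  ] [ lambda ] = [ b ]

Solving the linear system:
  x*      = (-0.1521, 1.8986, -2.2535)
  lambda* = (0.7419, 11.3525)
  f(x*)   = 39.7212

x* = (-0.1521, 1.8986, -2.2535), lambda* = (0.7419, 11.3525)


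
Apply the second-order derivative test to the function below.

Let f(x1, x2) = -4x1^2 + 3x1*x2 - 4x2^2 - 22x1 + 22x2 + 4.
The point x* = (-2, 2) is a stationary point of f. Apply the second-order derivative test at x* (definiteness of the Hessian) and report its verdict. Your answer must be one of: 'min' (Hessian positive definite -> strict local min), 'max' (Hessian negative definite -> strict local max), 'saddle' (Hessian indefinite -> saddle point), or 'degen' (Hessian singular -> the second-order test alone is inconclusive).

Compute the Hessian H = grad^2 f:
  H = [[-8, 3], [3, -8]]
Verify stationarity: grad f(x*) = H x* + g = (0, 0).
Eigenvalues of H: -11, -5.
Both eigenvalues < 0, so H is negative definite -> x* is a strict local max.

max


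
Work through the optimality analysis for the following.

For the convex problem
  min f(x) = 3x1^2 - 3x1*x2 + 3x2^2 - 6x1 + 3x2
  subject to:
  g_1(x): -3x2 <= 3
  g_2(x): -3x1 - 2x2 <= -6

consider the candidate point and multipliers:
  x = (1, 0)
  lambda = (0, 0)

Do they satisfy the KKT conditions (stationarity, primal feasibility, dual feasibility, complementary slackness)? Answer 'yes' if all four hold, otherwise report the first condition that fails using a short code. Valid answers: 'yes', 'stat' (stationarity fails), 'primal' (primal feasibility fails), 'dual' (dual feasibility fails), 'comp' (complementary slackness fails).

Gradient of f: grad f(x) = Q x + c = (0, 0)
Constraint values g_i(x) = a_i^T x - b_i:
  g_1((1, 0)) = -3
  g_2((1, 0)) = 3
Stationarity residual: grad f(x) + sum_i lambda_i a_i = (0, 0)
  -> stationarity OK
Primal feasibility (all g_i <= 0): FAILS
Dual feasibility (all lambda_i >= 0): OK
Complementary slackness (lambda_i * g_i(x) = 0 for all i): OK

Verdict: the first failing condition is primal_feasibility -> primal.

primal


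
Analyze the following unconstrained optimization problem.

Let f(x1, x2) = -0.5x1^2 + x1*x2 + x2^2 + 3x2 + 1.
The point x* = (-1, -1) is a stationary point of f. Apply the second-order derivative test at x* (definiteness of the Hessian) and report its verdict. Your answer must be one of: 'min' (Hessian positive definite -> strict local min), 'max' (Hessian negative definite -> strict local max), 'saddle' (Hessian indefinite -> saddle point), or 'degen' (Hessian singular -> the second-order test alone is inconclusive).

Compute the Hessian H = grad^2 f:
  H = [[-1, 1], [1, 2]]
Verify stationarity: grad f(x*) = H x* + g = (0, 0).
Eigenvalues of H: -1.3028, 2.3028.
Eigenvalues have mixed signs, so H is indefinite -> x* is a saddle point.

saddle


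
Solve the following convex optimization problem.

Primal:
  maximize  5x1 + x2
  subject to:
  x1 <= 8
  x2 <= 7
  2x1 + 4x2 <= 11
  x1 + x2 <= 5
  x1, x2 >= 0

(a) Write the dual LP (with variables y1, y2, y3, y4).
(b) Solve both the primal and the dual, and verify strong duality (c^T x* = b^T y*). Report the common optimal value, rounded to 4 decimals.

The standard primal-dual pair for 'max c^T x s.t. A x <= b, x >= 0' is:
  Dual:  min b^T y  s.t.  A^T y >= c,  y >= 0.

So the dual LP is:
  minimize  8y1 + 7y2 + 11y3 + 5y4
  subject to:
    y1 + 2y3 + y4 >= 5
    y2 + 4y3 + y4 >= 1
    y1, y2, y3, y4 >= 0

Solving the primal: x* = (5, 0).
  primal value c^T x* = 25.
Solving the dual: y* = (0, 0, 0, 5).
  dual value b^T y* = 25.
Strong duality: c^T x* = b^T y*. Confirmed.

25


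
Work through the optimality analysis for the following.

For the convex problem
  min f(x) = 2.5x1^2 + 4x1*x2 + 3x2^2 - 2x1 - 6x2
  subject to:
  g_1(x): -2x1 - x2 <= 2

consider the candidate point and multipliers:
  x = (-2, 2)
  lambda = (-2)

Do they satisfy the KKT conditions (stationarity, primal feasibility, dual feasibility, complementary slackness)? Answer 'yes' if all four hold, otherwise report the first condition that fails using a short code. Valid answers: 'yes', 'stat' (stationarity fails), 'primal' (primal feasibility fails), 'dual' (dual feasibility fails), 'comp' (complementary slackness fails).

Gradient of f: grad f(x) = Q x + c = (-4, -2)
Constraint values g_i(x) = a_i^T x - b_i:
  g_1((-2, 2)) = 0
Stationarity residual: grad f(x) + sum_i lambda_i a_i = (0, 0)
  -> stationarity OK
Primal feasibility (all g_i <= 0): OK
Dual feasibility (all lambda_i >= 0): FAILS
Complementary slackness (lambda_i * g_i(x) = 0 for all i): OK

Verdict: the first failing condition is dual_feasibility -> dual.

dual


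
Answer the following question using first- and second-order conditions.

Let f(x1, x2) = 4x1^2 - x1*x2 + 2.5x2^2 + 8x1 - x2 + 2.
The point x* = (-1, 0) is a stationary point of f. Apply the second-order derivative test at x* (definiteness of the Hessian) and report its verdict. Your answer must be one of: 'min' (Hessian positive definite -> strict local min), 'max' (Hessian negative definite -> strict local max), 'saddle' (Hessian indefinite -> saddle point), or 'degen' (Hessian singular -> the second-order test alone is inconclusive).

Compute the Hessian H = grad^2 f:
  H = [[8, -1], [-1, 5]]
Verify stationarity: grad f(x*) = H x* + g = (0, 0).
Eigenvalues of H: 4.6972, 8.3028.
Both eigenvalues > 0, so H is positive definite -> x* is a strict local min.

min


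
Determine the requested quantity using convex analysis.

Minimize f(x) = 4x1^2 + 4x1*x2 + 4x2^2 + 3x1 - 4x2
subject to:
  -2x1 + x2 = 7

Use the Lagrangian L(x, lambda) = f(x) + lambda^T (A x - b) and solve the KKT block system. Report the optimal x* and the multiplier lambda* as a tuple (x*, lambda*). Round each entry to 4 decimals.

Form the Lagrangian:
  L(x, lambda) = (1/2) x^T Q x + c^T x + lambda^T (A x - b)
Stationarity (grad_x L = 0): Q x + c + A^T lambda = 0.
Primal feasibility: A x = b.

This gives the KKT block system:
  [ Q   A^T ] [ x     ]   [-c ]
  [ A    0  ] [ lambda ] = [ b ]

Solving the linear system:
  x*      = (-2.4107, 2.1786)
  lambda* = (-3.7857)
  f(x*)   = 5.2768

x* = (-2.4107, 2.1786), lambda* = (-3.7857)


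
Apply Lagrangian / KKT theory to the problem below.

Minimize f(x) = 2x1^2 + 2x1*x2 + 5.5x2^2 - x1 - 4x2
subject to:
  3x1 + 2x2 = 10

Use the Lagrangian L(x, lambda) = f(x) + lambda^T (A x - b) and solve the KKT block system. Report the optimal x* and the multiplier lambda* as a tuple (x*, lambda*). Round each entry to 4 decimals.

Form the Lagrangian:
  L(x, lambda) = (1/2) x^T Q x + c^T x + lambda^T (A x - b)
Stationarity (grad_x L = 0): Q x + c + A^T lambda = 0.
Primal feasibility: A x = b.

This gives the KKT block system:
  [ Q   A^T ] [ x     ]   [-c ]
  [ A    0  ] [ lambda ] = [ b ]

Solving the linear system:
  x*      = (2.967, 0.5495)
  lambda* = (-3.989)
  f(x*)   = 17.3626

x* = (2.967, 0.5495), lambda* = (-3.989)


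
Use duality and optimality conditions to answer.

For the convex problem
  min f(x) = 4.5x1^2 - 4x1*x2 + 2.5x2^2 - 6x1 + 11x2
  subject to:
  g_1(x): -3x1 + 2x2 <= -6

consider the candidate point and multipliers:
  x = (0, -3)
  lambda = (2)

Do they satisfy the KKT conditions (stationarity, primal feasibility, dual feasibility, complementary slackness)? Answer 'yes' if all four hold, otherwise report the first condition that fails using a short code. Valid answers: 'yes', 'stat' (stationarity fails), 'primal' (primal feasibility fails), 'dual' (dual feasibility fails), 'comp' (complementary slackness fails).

Gradient of f: grad f(x) = Q x + c = (6, -4)
Constraint values g_i(x) = a_i^T x - b_i:
  g_1((0, -3)) = 0
Stationarity residual: grad f(x) + sum_i lambda_i a_i = (0, 0)
  -> stationarity OK
Primal feasibility (all g_i <= 0): OK
Dual feasibility (all lambda_i >= 0): OK
Complementary slackness (lambda_i * g_i(x) = 0 for all i): OK

Verdict: yes, KKT holds.

yes


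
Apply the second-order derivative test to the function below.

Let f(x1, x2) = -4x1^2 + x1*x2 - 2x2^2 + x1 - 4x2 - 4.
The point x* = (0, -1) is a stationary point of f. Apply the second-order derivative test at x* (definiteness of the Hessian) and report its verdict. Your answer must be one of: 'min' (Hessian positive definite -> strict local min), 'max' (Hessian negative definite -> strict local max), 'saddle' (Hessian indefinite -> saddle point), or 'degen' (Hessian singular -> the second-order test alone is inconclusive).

Compute the Hessian H = grad^2 f:
  H = [[-8, 1], [1, -4]]
Verify stationarity: grad f(x*) = H x* + g = (0, 0).
Eigenvalues of H: -8.2361, -3.7639.
Both eigenvalues < 0, so H is negative definite -> x* is a strict local max.

max


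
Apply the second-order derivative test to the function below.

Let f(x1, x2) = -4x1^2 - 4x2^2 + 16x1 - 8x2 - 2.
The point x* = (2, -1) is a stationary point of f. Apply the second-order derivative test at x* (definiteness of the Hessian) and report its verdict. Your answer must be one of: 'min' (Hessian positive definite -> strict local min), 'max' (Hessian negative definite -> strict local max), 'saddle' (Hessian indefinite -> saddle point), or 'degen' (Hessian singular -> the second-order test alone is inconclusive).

Compute the Hessian H = grad^2 f:
  H = [[-8, 0], [0, -8]]
Verify stationarity: grad f(x*) = H x* + g = (0, 0).
Eigenvalues of H: -8, -8.
Both eigenvalues < 0, so H is negative definite -> x* is a strict local max.

max


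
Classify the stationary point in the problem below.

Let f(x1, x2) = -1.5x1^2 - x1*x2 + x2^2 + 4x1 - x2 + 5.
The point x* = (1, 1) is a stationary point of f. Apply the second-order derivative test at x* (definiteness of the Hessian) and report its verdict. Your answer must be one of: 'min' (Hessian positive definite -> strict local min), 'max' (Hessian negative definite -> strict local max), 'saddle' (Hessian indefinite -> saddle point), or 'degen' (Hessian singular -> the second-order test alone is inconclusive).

Compute the Hessian H = grad^2 f:
  H = [[-3, -1], [-1, 2]]
Verify stationarity: grad f(x*) = H x* + g = (0, 0).
Eigenvalues of H: -3.1926, 2.1926.
Eigenvalues have mixed signs, so H is indefinite -> x* is a saddle point.

saddle


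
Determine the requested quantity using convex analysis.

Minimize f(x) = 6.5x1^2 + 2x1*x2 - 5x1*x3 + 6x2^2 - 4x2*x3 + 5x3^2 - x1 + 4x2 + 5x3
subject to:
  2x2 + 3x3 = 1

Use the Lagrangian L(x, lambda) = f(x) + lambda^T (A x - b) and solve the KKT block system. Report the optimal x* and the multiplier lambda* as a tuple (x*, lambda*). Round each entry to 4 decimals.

Form the Lagrangian:
  L(x, lambda) = (1/2) x^T Q x + c^T x + lambda^T (A x - b)
Stationarity (grad_x L = 0): Q x + c + A^T lambda = 0.
Primal feasibility: A x = b.

This gives the KKT block system:
  [ Q   A^T ] [ x     ]   [-c ]
  [ A    0  ] [ lambda ] = [ b ]

Solving the linear system:
  x*      = (0.1675, 0.0916, 0.2723)
  lambda* = (-2.1728)
  f(x*)   = 1.8665

x* = (0.1675, 0.0916, 0.2723), lambda* = (-2.1728)


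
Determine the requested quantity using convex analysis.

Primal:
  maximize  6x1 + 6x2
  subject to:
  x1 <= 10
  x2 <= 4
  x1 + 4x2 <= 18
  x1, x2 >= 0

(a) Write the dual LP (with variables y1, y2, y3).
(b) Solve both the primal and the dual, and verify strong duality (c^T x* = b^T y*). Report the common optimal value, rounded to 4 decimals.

The standard primal-dual pair for 'max c^T x s.t. A x <= b, x >= 0' is:
  Dual:  min b^T y  s.t.  A^T y >= c,  y >= 0.

So the dual LP is:
  minimize  10y1 + 4y2 + 18y3
  subject to:
    y1 + y3 >= 6
    y2 + 4y3 >= 6
    y1, y2, y3 >= 0

Solving the primal: x* = (10, 2).
  primal value c^T x* = 72.
Solving the dual: y* = (4.5, 0, 1.5).
  dual value b^T y* = 72.
Strong duality: c^T x* = b^T y*. Confirmed.

72


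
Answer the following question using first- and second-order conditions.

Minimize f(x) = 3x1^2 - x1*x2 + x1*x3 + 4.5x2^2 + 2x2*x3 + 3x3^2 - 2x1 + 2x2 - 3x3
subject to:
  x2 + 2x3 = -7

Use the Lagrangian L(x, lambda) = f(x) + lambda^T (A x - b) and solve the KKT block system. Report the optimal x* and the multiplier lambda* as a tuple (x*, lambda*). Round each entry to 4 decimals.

Form the Lagrangian:
  L(x, lambda) = (1/2) x^T Q x + c^T x + lambda^T (A x - b)
Stationarity (grad_x L = 0): Q x + c + A^T lambda = 0.
Primal feasibility: A x = b.

This gives the KKT block system:
  [ Q   A^T ] [ x     ]   [-c ]
  [ A    0  ] [ lambda ] = [ b ]

Solving the linear system:
  x*      = (0.7436, -0.6923, -3.1538)
  lambda* = (11.2821)
  f(x*)   = 42.7821

x* = (0.7436, -0.6923, -3.1538), lambda* = (11.2821)


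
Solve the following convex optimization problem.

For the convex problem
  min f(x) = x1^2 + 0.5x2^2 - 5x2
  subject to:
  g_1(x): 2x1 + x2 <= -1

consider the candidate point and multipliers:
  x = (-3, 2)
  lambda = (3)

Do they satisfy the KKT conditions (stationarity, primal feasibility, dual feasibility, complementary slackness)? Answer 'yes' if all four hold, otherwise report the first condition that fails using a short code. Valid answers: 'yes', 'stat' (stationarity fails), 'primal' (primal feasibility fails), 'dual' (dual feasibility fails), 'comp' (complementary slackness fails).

Gradient of f: grad f(x) = Q x + c = (-6, -3)
Constraint values g_i(x) = a_i^T x - b_i:
  g_1((-3, 2)) = -3
Stationarity residual: grad f(x) + sum_i lambda_i a_i = (0, 0)
  -> stationarity OK
Primal feasibility (all g_i <= 0): OK
Dual feasibility (all lambda_i >= 0): OK
Complementary slackness (lambda_i * g_i(x) = 0 for all i): FAILS

Verdict: the first failing condition is complementary_slackness -> comp.

comp


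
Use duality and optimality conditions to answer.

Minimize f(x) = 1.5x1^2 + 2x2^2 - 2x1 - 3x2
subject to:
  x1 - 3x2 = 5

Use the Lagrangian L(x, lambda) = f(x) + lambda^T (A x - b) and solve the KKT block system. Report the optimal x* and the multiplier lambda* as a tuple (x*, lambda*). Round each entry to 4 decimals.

Form the Lagrangian:
  L(x, lambda) = (1/2) x^T Q x + c^T x + lambda^T (A x - b)
Stationarity (grad_x L = 0): Q x + c + A^T lambda = 0.
Primal feasibility: A x = b.

This gives the KKT block system:
  [ Q   A^T ] [ x     ]   [-c ]
  [ A    0  ] [ lambda ] = [ b ]

Solving the linear system:
  x*      = (1.5161, -1.1613)
  lambda* = (-2.5484)
  f(x*)   = 6.5968

x* = (1.5161, -1.1613), lambda* = (-2.5484)


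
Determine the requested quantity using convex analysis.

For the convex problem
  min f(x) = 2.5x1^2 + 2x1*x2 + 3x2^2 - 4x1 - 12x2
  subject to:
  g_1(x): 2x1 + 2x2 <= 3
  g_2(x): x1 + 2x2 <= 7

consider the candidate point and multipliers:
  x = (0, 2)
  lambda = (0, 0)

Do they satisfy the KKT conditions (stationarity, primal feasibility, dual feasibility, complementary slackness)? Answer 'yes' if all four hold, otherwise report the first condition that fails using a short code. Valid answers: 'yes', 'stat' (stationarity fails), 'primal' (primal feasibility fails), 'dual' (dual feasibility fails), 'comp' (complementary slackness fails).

Gradient of f: grad f(x) = Q x + c = (0, 0)
Constraint values g_i(x) = a_i^T x - b_i:
  g_1((0, 2)) = 1
  g_2((0, 2)) = -3
Stationarity residual: grad f(x) + sum_i lambda_i a_i = (0, 0)
  -> stationarity OK
Primal feasibility (all g_i <= 0): FAILS
Dual feasibility (all lambda_i >= 0): OK
Complementary slackness (lambda_i * g_i(x) = 0 for all i): OK

Verdict: the first failing condition is primal_feasibility -> primal.

primal


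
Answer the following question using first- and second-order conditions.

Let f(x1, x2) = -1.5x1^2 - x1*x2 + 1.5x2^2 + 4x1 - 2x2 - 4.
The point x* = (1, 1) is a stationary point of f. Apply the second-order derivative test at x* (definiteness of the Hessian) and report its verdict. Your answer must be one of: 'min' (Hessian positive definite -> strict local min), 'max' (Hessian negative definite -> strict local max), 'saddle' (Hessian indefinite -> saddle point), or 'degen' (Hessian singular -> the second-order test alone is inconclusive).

Compute the Hessian H = grad^2 f:
  H = [[-3, -1], [-1, 3]]
Verify stationarity: grad f(x*) = H x* + g = (0, 0).
Eigenvalues of H: -3.1623, 3.1623.
Eigenvalues have mixed signs, so H is indefinite -> x* is a saddle point.

saddle


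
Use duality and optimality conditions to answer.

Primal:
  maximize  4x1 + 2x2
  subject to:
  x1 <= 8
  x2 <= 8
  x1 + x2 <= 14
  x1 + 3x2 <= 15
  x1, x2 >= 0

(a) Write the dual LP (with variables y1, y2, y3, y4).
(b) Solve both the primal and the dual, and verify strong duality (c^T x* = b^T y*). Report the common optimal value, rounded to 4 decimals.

The standard primal-dual pair for 'max c^T x s.t. A x <= b, x >= 0' is:
  Dual:  min b^T y  s.t.  A^T y >= c,  y >= 0.

So the dual LP is:
  minimize  8y1 + 8y2 + 14y3 + 15y4
  subject to:
    y1 + y3 + y4 >= 4
    y2 + y3 + 3y4 >= 2
    y1, y2, y3, y4 >= 0

Solving the primal: x* = (8, 2.3333).
  primal value c^T x* = 36.6667.
Solving the dual: y* = (3.3333, 0, 0, 0.6667).
  dual value b^T y* = 36.6667.
Strong duality: c^T x* = b^T y*. Confirmed.

36.6667


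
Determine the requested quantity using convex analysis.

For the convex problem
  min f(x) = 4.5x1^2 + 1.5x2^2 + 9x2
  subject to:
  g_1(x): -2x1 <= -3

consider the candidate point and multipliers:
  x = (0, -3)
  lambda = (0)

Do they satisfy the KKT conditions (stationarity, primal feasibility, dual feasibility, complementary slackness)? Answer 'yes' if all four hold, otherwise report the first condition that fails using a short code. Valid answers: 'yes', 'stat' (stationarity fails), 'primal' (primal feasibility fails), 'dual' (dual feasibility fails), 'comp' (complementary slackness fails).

Gradient of f: grad f(x) = Q x + c = (0, 0)
Constraint values g_i(x) = a_i^T x - b_i:
  g_1((0, -3)) = 3
Stationarity residual: grad f(x) + sum_i lambda_i a_i = (0, 0)
  -> stationarity OK
Primal feasibility (all g_i <= 0): FAILS
Dual feasibility (all lambda_i >= 0): OK
Complementary slackness (lambda_i * g_i(x) = 0 for all i): OK

Verdict: the first failing condition is primal_feasibility -> primal.

primal


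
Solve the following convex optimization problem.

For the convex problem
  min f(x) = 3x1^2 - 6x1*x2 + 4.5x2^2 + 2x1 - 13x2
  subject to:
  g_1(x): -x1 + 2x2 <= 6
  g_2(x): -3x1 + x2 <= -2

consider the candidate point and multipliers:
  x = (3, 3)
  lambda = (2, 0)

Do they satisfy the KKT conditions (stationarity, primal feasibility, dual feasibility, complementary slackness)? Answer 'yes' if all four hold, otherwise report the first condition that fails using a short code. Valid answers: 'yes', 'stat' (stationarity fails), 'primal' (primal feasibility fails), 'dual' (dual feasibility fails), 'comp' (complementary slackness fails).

Gradient of f: grad f(x) = Q x + c = (2, -4)
Constraint values g_i(x) = a_i^T x - b_i:
  g_1((3, 3)) = -3
  g_2((3, 3)) = -4
Stationarity residual: grad f(x) + sum_i lambda_i a_i = (0, 0)
  -> stationarity OK
Primal feasibility (all g_i <= 0): OK
Dual feasibility (all lambda_i >= 0): OK
Complementary slackness (lambda_i * g_i(x) = 0 for all i): FAILS

Verdict: the first failing condition is complementary_slackness -> comp.

comp


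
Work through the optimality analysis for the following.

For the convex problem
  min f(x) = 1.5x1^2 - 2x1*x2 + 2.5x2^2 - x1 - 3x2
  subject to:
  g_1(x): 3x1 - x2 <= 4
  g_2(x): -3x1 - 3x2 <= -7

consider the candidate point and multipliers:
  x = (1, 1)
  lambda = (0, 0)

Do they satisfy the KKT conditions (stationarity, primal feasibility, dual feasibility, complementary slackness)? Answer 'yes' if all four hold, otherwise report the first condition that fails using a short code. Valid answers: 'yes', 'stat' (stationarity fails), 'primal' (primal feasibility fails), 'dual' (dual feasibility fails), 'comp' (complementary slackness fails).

Gradient of f: grad f(x) = Q x + c = (0, 0)
Constraint values g_i(x) = a_i^T x - b_i:
  g_1((1, 1)) = -2
  g_2((1, 1)) = 1
Stationarity residual: grad f(x) + sum_i lambda_i a_i = (0, 0)
  -> stationarity OK
Primal feasibility (all g_i <= 0): FAILS
Dual feasibility (all lambda_i >= 0): OK
Complementary slackness (lambda_i * g_i(x) = 0 for all i): OK

Verdict: the first failing condition is primal_feasibility -> primal.

primal


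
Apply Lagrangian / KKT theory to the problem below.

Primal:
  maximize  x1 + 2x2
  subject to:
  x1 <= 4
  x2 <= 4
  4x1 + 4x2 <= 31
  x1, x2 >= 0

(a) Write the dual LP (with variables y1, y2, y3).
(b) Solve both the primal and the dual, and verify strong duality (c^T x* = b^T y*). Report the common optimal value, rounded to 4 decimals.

The standard primal-dual pair for 'max c^T x s.t. A x <= b, x >= 0' is:
  Dual:  min b^T y  s.t.  A^T y >= c,  y >= 0.

So the dual LP is:
  minimize  4y1 + 4y2 + 31y3
  subject to:
    y1 + 4y3 >= 1
    y2 + 4y3 >= 2
    y1, y2, y3 >= 0

Solving the primal: x* = (3.75, 4).
  primal value c^T x* = 11.75.
Solving the dual: y* = (0, 1, 0.25).
  dual value b^T y* = 11.75.
Strong duality: c^T x* = b^T y*. Confirmed.

11.75


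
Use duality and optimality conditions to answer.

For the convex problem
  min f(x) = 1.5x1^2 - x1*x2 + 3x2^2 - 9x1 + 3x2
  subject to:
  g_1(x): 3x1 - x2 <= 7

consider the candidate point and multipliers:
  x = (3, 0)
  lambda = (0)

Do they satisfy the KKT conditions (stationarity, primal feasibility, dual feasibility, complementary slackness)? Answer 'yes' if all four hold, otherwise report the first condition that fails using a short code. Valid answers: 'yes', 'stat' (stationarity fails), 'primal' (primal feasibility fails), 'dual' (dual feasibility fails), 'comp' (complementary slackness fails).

Gradient of f: grad f(x) = Q x + c = (0, 0)
Constraint values g_i(x) = a_i^T x - b_i:
  g_1((3, 0)) = 2
Stationarity residual: grad f(x) + sum_i lambda_i a_i = (0, 0)
  -> stationarity OK
Primal feasibility (all g_i <= 0): FAILS
Dual feasibility (all lambda_i >= 0): OK
Complementary slackness (lambda_i * g_i(x) = 0 for all i): OK

Verdict: the first failing condition is primal_feasibility -> primal.

primal


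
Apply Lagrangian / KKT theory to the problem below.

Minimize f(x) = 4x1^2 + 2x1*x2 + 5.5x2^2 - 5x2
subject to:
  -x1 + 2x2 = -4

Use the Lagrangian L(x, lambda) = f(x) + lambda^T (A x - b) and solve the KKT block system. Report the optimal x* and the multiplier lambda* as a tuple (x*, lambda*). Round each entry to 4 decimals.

Form the Lagrangian:
  L(x, lambda) = (1/2) x^T Q x + c^T x + lambda^T (A x - b)
Stationarity (grad_x L = 0): Q x + c + A^T lambda = 0.
Primal feasibility: A x = b.

This gives the KKT block system:
  [ Q   A^T ] [ x     ]   [-c ]
  [ A    0  ] [ lambda ] = [ b ]

Solving the linear system:
  x*      = (1.3725, -1.3137)
  lambda* = (8.3529)
  f(x*)   = 19.9902

x* = (1.3725, -1.3137), lambda* = (8.3529)


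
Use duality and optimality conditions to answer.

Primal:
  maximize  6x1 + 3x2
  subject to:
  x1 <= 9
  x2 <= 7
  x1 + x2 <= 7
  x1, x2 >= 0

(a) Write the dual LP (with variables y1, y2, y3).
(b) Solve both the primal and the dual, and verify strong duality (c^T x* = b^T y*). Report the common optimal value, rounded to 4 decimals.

The standard primal-dual pair for 'max c^T x s.t. A x <= b, x >= 0' is:
  Dual:  min b^T y  s.t.  A^T y >= c,  y >= 0.

So the dual LP is:
  minimize  9y1 + 7y2 + 7y3
  subject to:
    y1 + y3 >= 6
    y2 + y3 >= 3
    y1, y2, y3 >= 0

Solving the primal: x* = (7, 0).
  primal value c^T x* = 42.
Solving the dual: y* = (0, 0, 6).
  dual value b^T y* = 42.
Strong duality: c^T x* = b^T y*. Confirmed.

42


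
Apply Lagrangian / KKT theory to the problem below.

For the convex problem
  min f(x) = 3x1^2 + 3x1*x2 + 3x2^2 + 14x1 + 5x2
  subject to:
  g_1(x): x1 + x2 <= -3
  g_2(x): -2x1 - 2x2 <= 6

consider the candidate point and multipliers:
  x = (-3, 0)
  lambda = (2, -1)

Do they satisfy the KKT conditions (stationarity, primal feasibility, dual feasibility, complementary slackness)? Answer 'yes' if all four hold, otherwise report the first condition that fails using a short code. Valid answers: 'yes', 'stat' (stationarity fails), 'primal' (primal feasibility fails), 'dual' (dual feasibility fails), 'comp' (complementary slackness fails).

Gradient of f: grad f(x) = Q x + c = (-4, -4)
Constraint values g_i(x) = a_i^T x - b_i:
  g_1((-3, 0)) = 0
  g_2((-3, 0)) = 0
Stationarity residual: grad f(x) + sum_i lambda_i a_i = (0, 0)
  -> stationarity OK
Primal feasibility (all g_i <= 0): OK
Dual feasibility (all lambda_i >= 0): FAILS
Complementary slackness (lambda_i * g_i(x) = 0 for all i): OK

Verdict: the first failing condition is dual_feasibility -> dual.

dual


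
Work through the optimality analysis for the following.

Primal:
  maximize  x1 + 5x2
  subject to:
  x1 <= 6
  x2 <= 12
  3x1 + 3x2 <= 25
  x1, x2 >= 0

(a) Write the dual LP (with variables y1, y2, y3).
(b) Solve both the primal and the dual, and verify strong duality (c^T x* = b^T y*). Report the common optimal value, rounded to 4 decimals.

The standard primal-dual pair for 'max c^T x s.t. A x <= b, x >= 0' is:
  Dual:  min b^T y  s.t.  A^T y >= c,  y >= 0.

So the dual LP is:
  minimize  6y1 + 12y2 + 25y3
  subject to:
    y1 + 3y3 >= 1
    y2 + 3y3 >= 5
    y1, y2, y3 >= 0

Solving the primal: x* = (0, 8.3333).
  primal value c^T x* = 41.6667.
Solving the dual: y* = (0, 0, 1.6667).
  dual value b^T y* = 41.6667.
Strong duality: c^T x* = b^T y*. Confirmed.

41.6667


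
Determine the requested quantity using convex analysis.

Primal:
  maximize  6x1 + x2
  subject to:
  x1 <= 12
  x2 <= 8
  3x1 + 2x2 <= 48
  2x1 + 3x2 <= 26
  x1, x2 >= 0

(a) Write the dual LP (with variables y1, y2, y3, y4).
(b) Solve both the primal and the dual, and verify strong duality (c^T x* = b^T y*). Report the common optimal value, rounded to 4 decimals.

The standard primal-dual pair for 'max c^T x s.t. A x <= b, x >= 0' is:
  Dual:  min b^T y  s.t.  A^T y >= c,  y >= 0.

So the dual LP is:
  minimize  12y1 + 8y2 + 48y3 + 26y4
  subject to:
    y1 + 3y3 + 2y4 >= 6
    y2 + 2y3 + 3y4 >= 1
    y1, y2, y3, y4 >= 0

Solving the primal: x* = (12, 0.6667).
  primal value c^T x* = 72.6667.
Solving the dual: y* = (5.3333, 0, 0, 0.3333).
  dual value b^T y* = 72.6667.
Strong duality: c^T x* = b^T y*. Confirmed.

72.6667
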